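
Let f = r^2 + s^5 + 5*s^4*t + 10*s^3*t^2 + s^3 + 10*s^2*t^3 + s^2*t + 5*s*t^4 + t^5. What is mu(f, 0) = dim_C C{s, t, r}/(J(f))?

The Hessian of f at 0 has rank 1. Corank 2; j^3 = s^2*(s + t) has shape L^2 M (L != M), so D-series; mu = 6 gives D_6.

6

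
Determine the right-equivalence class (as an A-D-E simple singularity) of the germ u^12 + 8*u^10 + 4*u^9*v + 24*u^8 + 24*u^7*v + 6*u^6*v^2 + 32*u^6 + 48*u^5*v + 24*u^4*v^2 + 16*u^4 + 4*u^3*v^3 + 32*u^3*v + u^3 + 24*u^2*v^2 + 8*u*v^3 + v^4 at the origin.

The Hessian of f at 0 is [[0, 0], [0, 0]] with rank 0, so corank 2. A Groebner basis of the Jacobian ideal J(f) in C{u,v} is {v^4, u*v^2 + v^3/6, u^2}; counting standard monomials gives mu = 6. Corank 2; j^3 = u^3 is a perfect cube, so E-series; the 4-jet and mu = 6 give E_6.

E_6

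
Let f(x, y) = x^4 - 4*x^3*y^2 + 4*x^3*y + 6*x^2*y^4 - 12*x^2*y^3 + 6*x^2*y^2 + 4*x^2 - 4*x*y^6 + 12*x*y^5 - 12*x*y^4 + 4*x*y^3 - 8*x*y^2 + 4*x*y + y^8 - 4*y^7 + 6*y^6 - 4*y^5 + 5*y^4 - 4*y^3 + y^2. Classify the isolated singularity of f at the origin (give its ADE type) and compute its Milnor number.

Type A3, Milnor number mu = 3.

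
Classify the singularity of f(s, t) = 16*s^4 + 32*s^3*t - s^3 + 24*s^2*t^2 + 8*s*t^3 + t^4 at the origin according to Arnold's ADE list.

E_{6}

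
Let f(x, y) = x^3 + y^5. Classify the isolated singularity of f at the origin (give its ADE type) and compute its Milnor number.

The Hessian of f at 0 is [[0, 0], [0, 0]] with rank 0, so corank 2. A Groebner basis of the Jacobian ideal J(f) in C{x,y} is {y^4, x^2}; counting standard monomials gives mu = 8. Corank 2; j^3 = x^3 is a perfect cube, so E-series; the 5-jet and mu = 8 give E_8.

Type E8, Milnor number mu = 8.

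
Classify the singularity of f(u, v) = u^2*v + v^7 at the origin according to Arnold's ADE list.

D_8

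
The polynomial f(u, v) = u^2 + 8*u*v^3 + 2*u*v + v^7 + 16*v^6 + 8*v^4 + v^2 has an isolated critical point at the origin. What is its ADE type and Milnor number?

Type A_6, Milnor number mu = 6.

The Hessian of f at 0 has rank 1. Corank 1: A-series; mu = 6 gives A_6.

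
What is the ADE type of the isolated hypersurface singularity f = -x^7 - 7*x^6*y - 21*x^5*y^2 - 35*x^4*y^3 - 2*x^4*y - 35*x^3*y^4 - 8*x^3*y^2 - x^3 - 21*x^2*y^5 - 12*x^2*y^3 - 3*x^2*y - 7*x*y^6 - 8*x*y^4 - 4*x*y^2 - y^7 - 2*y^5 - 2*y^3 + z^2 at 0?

D_4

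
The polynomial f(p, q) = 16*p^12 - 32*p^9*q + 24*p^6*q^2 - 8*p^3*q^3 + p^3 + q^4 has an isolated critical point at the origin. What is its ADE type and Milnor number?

The Hessian of f at 0 is [[0, 0], [0, 0]] with rank 0, so corank 2. A Groebner basis of the Jacobian ideal J(f) in C{p,q} is {q^3, p^2}; counting standard monomials gives mu = 6. Corank 2; j^3 = p^3 is a perfect cube, so E-series; the 4-jet and mu = 6 give E_6.

Type E6, Milnor number mu = 6.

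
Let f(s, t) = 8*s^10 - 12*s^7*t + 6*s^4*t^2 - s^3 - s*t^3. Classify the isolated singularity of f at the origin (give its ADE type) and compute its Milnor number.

The Hessian of f at 0 has rank 0. Corank 2; j^3 = -s^3 is a perfect cube, so E-series; the 4-jet and mu = 7 give E_7.

Type E7, Milnor number mu = 7.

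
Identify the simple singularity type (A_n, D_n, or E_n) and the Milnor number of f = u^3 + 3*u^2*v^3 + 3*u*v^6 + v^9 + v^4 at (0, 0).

The Hessian of f at 0 is [[0, 0], [0, 0]] with rank 0, so corank 2. A Groebner basis of the Jacobian ideal J(f) in C{u,v} is {v^3, u^2}; counting standard monomials gives mu = 6. Corank 2; j^3 = u^3 is a perfect cube, so E-series; the 4-jet and mu = 6 give E_6.

Type E6, Milnor number mu = 6.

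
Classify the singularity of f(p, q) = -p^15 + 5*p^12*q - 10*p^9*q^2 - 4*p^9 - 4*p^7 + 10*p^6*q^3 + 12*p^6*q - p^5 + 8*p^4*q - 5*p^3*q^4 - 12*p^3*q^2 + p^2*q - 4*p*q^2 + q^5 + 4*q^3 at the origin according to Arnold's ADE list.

D_6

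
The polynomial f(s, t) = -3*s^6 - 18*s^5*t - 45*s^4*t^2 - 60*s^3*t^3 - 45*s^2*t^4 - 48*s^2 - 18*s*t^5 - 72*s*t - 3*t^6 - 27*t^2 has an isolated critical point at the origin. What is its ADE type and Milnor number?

The Hessian of f at 0 has rank 1. Corank 1: A-series; mu = 5 gives A_5.

Type A5, Milnor number mu = 5.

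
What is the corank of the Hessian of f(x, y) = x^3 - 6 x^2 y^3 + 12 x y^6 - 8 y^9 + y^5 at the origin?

2

The Hessian at 0 is [[0, 0], [0, 0]] of rank 0; hence corank 2.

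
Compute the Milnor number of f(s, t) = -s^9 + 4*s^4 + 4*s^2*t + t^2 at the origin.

8

The Hessian of f at 0 has rank 1. Corank 1: A-series; mu = 8 gives A_8.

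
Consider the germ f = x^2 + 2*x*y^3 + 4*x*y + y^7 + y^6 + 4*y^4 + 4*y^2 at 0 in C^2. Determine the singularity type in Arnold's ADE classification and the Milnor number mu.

Type A6, Milnor number mu = 6.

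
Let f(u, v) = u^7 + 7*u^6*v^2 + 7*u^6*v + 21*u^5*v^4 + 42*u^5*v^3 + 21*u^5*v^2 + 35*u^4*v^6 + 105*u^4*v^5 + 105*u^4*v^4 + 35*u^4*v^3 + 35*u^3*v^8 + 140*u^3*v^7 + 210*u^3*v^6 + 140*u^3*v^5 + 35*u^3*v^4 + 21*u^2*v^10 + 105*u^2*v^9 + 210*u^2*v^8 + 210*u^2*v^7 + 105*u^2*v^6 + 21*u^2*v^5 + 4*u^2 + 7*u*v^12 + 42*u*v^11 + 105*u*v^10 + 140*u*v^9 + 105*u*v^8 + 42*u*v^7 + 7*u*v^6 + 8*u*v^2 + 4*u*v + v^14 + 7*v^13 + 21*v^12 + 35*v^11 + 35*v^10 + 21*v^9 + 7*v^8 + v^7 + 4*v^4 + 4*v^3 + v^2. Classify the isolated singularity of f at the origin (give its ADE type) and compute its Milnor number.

The Hessian of f at 0 has rank 1. Corank 1: A-series; mu = 6 gives A_6.

Type A6, Milnor number mu = 6.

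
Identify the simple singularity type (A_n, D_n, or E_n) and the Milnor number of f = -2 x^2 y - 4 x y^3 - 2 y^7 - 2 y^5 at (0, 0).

Type D8, Milnor number mu = 8.

The Hessian of f at 0 has rank 0. Corank 2; j^3 = -2*x^2*y has shape L^2 M (L != M), so D-series; mu = 8 gives D_8.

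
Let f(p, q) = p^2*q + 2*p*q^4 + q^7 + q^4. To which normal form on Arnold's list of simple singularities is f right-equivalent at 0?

D_5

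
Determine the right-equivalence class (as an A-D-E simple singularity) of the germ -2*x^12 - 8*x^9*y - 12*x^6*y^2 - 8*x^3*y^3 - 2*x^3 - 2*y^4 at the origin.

E6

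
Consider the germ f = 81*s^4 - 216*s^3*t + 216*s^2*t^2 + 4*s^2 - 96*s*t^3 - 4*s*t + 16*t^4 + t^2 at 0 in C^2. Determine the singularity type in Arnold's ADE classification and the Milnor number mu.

Type A_3, Milnor number mu = 3.

The Hessian of f at 0 has rank 1. Corank 1: A-series; mu = 3 gives A_3.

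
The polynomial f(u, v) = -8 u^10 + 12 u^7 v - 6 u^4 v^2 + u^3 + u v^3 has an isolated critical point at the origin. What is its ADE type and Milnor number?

Type E_{7}, Milnor number mu = 7.

The Hessian of f at 0 has rank 0. Corank 2; j^3 = u^3 is a perfect cube, so E-series; the 4-jet and mu = 7 give E_7.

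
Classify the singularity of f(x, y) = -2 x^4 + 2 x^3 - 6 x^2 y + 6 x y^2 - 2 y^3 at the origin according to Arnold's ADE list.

The Hessian of f at 0 is [[0, 0], [0, 0]] with rank 0, so corank 2. A Groebner basis of the Jacobian ideal J(f) in C{x,y} is {y^4, x*y^2 - 2*y^3/3, x^2 - 2*x*y + y^2}; counting standard monomials gives mu = 6. Corank 2; j^3 = 2*(x - y)^3 is a perfect cube, so E-series; the 4-jet and mu = 6 give E_6.

E6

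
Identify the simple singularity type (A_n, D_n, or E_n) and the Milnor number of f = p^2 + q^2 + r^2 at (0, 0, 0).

The Hessian of f at 0 has rank 3. Corank 0: nondegenerate Morse point, so A_1.

Type A_{1}, Milnor number mu = 1.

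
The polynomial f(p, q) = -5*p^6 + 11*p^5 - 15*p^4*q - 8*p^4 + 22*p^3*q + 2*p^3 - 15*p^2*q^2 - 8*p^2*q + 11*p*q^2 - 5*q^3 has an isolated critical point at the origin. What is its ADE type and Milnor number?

Type D_4, Milnor number mu = 4.

The Hessian of f at 0 has rank 0. Corank 2; j^3 = (p - q)*(2*p^2 - 6*p*q + 5*q^2) splits into three distinct lines over C (the quadratic factor has nonzero discriminant), so D_4.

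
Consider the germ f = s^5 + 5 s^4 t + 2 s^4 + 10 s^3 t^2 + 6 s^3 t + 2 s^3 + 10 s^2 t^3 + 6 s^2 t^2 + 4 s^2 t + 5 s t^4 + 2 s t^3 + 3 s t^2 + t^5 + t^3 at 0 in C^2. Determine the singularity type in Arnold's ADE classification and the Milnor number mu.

Type D_{4}, Milnor number mu = 4.

The Hessian of f at 0 is [[0, 0], [0, 0]] with rank 0, so corank 2. A Groebner basis of the Jacobian ideal J(f) in C{s,t} is {t^3, s^2 - 3*t^2/2, s*t + 3*t^2/2}; counting standard monomials gives mu = 4. Corank 2; j^3 = (s + t)*(2*s^2 + 2*s*t + t^2) splits into three distinct lines over C (the quadratic factor has nonzero discriminant), so D_4.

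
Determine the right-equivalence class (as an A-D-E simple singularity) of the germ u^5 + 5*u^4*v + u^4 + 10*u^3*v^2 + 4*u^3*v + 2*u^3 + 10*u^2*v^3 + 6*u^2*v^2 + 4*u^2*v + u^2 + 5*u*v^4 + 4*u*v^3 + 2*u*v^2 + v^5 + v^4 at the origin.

A_4

The Hessian of f at 0 is [[2, 0], [0, 0]] with rank 1, so corank 1. A Groebner basis of the Jacobian ideal J(f) in C{u,v} is {-u/2 + v^3 - v^2/2, u^2, u*v + u/2 + v^2/2}; counting standard monomials gives mu = 4. Corank 1: A-series; mu = 4 gives A_4.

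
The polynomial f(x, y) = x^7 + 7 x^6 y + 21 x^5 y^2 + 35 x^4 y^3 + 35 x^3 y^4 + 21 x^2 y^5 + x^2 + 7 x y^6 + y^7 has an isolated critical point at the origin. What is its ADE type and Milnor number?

Type A_6, Milnor number mu = 6.

The Hessian of f at 0 is [[2, 0], [0, 0]] with rank 1, so corank 1. A Groebner basis of the Jacobian ideal J(f) in C{x,y} is {y^6, x}; counting standard monomials gives mu = 6. Corank 1: A-series; mu = 6 gives A_6.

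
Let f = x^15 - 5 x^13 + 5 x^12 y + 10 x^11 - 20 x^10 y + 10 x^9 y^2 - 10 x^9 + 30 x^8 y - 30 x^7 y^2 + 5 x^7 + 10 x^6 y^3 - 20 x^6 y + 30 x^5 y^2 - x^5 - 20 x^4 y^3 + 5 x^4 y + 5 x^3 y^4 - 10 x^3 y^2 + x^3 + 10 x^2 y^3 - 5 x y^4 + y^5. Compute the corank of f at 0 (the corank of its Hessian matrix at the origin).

Hessian at 0 has rank 0.

2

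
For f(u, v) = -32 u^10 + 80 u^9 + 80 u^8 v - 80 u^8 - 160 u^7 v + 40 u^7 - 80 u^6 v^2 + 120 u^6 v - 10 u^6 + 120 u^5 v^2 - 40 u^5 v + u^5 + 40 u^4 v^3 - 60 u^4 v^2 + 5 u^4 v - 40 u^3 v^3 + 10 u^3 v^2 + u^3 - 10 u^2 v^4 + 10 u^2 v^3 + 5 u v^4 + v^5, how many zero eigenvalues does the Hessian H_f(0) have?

2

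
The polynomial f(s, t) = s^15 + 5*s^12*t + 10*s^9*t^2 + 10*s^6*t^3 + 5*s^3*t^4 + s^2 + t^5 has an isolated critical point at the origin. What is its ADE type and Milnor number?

Type A4, Milnor number mu = 4.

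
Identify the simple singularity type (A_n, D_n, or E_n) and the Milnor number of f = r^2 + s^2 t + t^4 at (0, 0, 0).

The Hessian of f at 0 is [[0, 0, 0], [0, 0, 0], [0, 0, 2]] with rank 1, so corank 2. A Groebner basis of the Jacobian ideal J(f) in C{s,t,r} is {s^3, s^2/4 + t^3, s*t, r}; counting standard monomials gives mu = 5. Corank 2; j^3 = s^2*t has shape L^2 M (L != M), so D-series; mu = 5 gives D_5.

Type D5, Milnor number mu = 5.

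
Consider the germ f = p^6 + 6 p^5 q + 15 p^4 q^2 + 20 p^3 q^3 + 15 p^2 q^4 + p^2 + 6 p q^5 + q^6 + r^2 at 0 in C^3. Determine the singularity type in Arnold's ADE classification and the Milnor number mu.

The Hessian of f at 0 has rank 2. Corank 1: A-series; mu = 5 gives A_5.

Type A_5, Milnor number mu = 5.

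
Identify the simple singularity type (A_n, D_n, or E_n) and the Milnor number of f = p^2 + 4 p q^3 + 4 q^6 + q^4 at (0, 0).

Type A_{3}, Milnor number mu = 3.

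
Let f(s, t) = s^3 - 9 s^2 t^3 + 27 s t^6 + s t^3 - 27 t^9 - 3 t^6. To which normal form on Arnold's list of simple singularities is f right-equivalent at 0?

The Hessian of f at 0 has rank 0. Corank 2; j^3 = s^3 is a perfect cube, so E-series; the 4-jet and mu = 7 give E_7.

E_7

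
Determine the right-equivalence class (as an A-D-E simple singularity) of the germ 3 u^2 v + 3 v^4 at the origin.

The Hessian of f at 0 has rank 0. Corank 2; j^3 = 3*u^2*v has shape L^2 M (L != M), so D-series; mu = 5 gives D_5.

D_5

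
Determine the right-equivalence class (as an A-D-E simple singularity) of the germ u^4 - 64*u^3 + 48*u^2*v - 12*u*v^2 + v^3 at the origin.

E_6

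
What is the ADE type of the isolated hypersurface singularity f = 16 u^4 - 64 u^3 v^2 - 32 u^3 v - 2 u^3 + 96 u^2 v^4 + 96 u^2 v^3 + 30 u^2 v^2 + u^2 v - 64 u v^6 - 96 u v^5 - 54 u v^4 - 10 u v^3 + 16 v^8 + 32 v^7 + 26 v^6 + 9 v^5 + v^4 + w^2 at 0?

D5

The Hessian of f at 0 has rank 1. Corank 2; j^3 = -u^2*(2*u - v) has shape L^2 M (L != M), so D-series; mu = 5 gives D_5.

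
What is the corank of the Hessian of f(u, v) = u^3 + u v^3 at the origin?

Hessian at 0 has rank 0.

2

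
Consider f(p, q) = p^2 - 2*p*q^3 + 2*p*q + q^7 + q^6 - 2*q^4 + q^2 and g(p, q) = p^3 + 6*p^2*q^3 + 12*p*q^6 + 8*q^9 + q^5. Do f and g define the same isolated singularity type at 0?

No.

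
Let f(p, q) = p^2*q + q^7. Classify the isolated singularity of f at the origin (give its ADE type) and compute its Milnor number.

The Hessian of f at 0 has rank 0. Corank 2; j^3 = p^2*q has shape L^2 M (L != M), so D-series; mu = 8 gives D_8.

Type D_8, Milnor number mu = 8.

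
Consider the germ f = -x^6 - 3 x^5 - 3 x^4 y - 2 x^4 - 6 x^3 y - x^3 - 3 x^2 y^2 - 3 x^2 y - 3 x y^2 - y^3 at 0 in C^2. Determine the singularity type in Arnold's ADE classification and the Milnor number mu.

Type E_6, Milnor number mu = 6.

The Hessian of f at 0 has rank 0. Corank 2; j^3 = -(x + y)^3 is a perfect cube, so E-series; the 4-jet and mu = 6 give E_6.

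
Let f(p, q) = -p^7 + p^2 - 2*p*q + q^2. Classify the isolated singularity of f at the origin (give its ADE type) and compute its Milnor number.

Type A_{6}, Milnor number mu = 6.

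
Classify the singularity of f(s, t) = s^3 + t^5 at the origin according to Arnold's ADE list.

E8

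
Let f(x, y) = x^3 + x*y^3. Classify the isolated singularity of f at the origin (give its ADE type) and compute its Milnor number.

The Hessian of f at 0 is [[0, 0], [0, 0]] with rank 0, so corank 2. A Groebner basis of the Jacobian ideal J(f) in C{x,y} is {x^3, x*y^2, 3*x^2 + y^3}; counting standard monomials gives mu = 7. Corank 2; j^3 = x^3 is a perfect cube, so E-series; the 4-jet and mu = 7 give E_7.

Type E7, Milnor number mu = 7.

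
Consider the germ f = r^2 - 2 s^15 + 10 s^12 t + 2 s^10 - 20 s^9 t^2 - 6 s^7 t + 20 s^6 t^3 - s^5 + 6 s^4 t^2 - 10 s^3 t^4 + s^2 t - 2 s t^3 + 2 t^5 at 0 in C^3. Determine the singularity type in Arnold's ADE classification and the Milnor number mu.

Type D6, Milnor number mu = 6.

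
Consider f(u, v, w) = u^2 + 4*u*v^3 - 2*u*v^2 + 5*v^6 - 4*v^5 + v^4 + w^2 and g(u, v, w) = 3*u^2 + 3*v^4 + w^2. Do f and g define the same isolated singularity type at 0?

No.

The Hessian of f at 0 is [[2, 0, 0], [0, 0, 0], [0, 0, 2]] with rank 2, so corank 1. A Groebner basis of the Jacobian ideal J(f) in C{u,v,w} is {u*v^2 + u*v/2 + u/4 - v^2/4, u/2 + v^3 - v^2/2, u^2 + u*v/2 + u/4 - v^2/4, w}; counting standard monomials gives mu = 5. Corank 1: A-series; mu = 5 gives A_5. The Hessian of g at 0 is [[6, 0, 0], [0, 0, 0], [0, 0, 2]] with rank 2, so corank 1. A Groebner basis of the Jacobian ideal J(g) in C{u,v,w} is {v^3, u, w}; counting standard monomials gives mu = 3. Corank 1: A-series; mu = 3 gives A_3. f is A_5 but g is A_3, hence not right-equivalent.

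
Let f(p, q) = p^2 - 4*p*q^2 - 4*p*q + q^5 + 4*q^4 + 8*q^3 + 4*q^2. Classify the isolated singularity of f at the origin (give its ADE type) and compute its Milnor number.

Type A_{4}, Milnor number mu = 4.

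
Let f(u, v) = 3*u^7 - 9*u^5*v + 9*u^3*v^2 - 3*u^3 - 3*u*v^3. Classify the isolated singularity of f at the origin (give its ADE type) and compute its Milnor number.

Type E7, Milnor number mu = 7.

The Hessian of f at 0 has rank 0. Corank 2; j^3 = -3*u^3 is a perfect cube, so E-series; the 4-jet and mu = 7 give E_7.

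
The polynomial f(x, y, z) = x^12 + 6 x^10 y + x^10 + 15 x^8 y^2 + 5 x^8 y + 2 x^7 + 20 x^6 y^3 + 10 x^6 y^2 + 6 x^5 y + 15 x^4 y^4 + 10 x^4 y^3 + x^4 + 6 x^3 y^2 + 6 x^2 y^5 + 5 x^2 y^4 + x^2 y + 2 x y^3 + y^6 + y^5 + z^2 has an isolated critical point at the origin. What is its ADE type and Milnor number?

Type D7, Milnor number mu = 7.

The Hessian of f at 0 is [[0, 0, 0], [0, 0, 0], [0, 0, 2]] with rank 1, so corank 2. A Groebner basis of the Jacobian ideal J(f) in C{x,y,z} is {x^3, x^2*y + x^2/6 + x*y^2/6, x*y + y^3, z}; counting standard monomials gives mu = 7. Corank 2; j^3 = x^2*y has shape L^2 M (L != M), so D-series; mu = 7 gives D_7.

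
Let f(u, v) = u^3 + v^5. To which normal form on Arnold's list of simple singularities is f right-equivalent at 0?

E8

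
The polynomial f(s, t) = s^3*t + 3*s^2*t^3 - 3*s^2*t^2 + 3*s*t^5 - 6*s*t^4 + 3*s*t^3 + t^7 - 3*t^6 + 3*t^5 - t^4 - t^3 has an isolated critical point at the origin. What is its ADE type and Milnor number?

The Hessian of f at 0 has rank 0. Corank 2; j^3 = -t^3 is a perfect cube, so E-series; the 4-jet and mu = 7 give E_7.

Type E_7, Milnor number mu = 7.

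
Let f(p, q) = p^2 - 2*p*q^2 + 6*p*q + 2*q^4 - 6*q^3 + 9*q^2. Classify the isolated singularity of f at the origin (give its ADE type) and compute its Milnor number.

The Hessian of f at 0 has rank 1. Corank 1: A-series; mu = 3 gives A_3.

Type A3, Milnor number mu = 3.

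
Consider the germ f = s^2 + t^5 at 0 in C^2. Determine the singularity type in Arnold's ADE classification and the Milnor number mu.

Type A4, Milnor number mu = 4.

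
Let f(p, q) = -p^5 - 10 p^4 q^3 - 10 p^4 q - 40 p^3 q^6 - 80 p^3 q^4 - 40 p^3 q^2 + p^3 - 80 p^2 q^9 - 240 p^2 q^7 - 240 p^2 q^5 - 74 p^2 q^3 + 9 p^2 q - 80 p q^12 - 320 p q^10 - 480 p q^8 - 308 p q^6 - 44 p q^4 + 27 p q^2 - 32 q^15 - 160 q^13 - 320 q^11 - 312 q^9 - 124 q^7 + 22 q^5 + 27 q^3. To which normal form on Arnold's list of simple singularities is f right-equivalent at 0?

E_{8}

The Hessian of f at 0 is [[0, 0], [0, 0]] with rank 0, so corank 2. A Groebner basis of the Jacobian ideal J(f) in C{p,q} is {-11*p^2/4 + p*q^3 - 33*p*q/2 - 99*q^2/4, p^2 + 6*p*q + q^4 + 9*q^2, p^3 - 27*p*q^2 - 54*q^3, p^2*q + 6*p*q^2 + 9*q^3}; counting standard monomials gives mu = 8. Corank 2; j^3 = (p + 3*q)^3 is a perfect cube, so E-series; the 5-jet and mu = 8 give E_8.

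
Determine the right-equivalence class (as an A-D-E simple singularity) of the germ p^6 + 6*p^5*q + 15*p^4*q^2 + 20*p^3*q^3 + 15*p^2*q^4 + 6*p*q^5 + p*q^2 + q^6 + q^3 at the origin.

The Hessian of f at 0 has rank 0. Corank 2; j^3 = q^2*(p + q) has shape L^2 M (L != M), so D-series; mu = 7 gives D_7.

D7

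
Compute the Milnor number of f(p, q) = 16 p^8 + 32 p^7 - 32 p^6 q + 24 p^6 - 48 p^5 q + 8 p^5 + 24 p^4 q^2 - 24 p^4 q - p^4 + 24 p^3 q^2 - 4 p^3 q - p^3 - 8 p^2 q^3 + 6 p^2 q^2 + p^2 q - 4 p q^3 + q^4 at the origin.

The Hessian of f at 0 has rank 0. Corank 2; j^3 = -p^2*(p - q) has shape L^2 M (L != M), so D-series; mu = 5 gives D_5.

5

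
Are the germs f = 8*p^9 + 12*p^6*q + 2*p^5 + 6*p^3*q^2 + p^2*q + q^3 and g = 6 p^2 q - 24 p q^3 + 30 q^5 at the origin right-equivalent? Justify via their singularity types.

The Hessian of f at 0 is [[0, 0], [0, 0]] with rank 0, so corank 2. A Groebner basis of the Jacobian ideal J(f) in C{p,q} is {q^3, p^2 + 3*q^2, p*q}; counting standard monomials gives mu = 4. Corank 2; j^3 = q*(p^2 + q^2) splits into three distinct lines over C (the quadratic factor has nonzero discriminant), so D_4. The Hessian of g at 0 is [[0, 0], [0, 0]] with rank 0, so corank 2. A Groebner basis of the Jacobian ideal J(g) in C{p,q} is {p^3, p^2*q, 2*p^2 + p*q^2, -p*q/2 + q^3}; counting standard monomials gives mu = 6. Corank 2; j^3 = 6*p^2*q has shape L^2 M (L != M), so D-series; mu = 6 gives D_6. f is D_4 but g is D_6, hence not right-equivalent.

No.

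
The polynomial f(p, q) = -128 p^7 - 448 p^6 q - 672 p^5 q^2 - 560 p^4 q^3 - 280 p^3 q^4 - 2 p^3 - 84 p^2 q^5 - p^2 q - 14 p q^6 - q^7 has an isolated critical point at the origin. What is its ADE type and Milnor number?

Type D_8, Milnor number mu = 8.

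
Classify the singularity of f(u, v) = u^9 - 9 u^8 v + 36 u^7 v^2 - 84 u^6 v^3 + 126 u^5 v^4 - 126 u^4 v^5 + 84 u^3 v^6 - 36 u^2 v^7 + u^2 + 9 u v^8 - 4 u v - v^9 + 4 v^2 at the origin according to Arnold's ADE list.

The Hessian of f at 0 is [[2, -4], [-4, 8]] with rank 1, so corank 1. A Groebner basis of the Jacobian ideal J(f) in C{u,v} is {v^8, u - 2*v}; counting standard monomials gives mu = 8. Corank 1: A-series; mu = 8 gives A_8.

A8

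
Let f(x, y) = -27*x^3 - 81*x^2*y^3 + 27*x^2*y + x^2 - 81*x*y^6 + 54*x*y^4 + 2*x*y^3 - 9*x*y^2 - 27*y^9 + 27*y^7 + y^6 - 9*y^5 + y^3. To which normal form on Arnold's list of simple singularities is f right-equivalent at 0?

The Hessian of f at 0 has rank 1. Corank 1: A-series; mu = 2 gives A_2.

A_{2}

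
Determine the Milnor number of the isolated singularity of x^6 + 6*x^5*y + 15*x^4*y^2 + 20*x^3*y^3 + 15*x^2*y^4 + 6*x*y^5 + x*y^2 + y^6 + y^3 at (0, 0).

7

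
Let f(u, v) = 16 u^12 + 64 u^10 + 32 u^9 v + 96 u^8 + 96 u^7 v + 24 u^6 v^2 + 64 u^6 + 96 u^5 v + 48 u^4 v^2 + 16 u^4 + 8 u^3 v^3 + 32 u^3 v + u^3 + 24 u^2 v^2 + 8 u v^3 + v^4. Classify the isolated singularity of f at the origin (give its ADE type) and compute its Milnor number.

Type E_6, Milnor number mu = 6.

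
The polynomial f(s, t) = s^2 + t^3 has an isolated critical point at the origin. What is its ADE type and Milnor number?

The Hessian of f at 0 is [[2, 0], [0, 0]] with rank 1, so corank 1. A Groebner basis of the Jacobian ideal J(f) in C{s,t} is {t^2, s}; counting standard monomials gives mu = 2. Corank 1: A-series; mu = 2 gives A_2.

Type A_2, Milnor number mu = 2.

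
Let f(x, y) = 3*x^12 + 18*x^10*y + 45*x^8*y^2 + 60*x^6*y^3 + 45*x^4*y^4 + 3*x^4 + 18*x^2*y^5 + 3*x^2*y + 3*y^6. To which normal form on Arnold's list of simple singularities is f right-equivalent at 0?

D7

The Hessian of f at 0 has rank 0. Corank 2; j^3 = 3*x^2*y has shape L^2 M (L != M), so D-series; mu = 7 gives D_7.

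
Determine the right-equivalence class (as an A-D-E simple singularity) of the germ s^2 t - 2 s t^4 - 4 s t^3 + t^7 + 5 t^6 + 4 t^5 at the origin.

The Hessian of f at 0 has rank 0. Corank 2; j^3 = s^2*t has shape L^2 M (L != M), so D-series; mu = 7 gives D_7.

D_{7}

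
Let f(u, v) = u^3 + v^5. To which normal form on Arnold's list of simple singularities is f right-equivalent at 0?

E8

The Hessian of f at 0 is [[0, 0], [0, 0]] with rank 0, so corank 2. A Groebner basis of the Jacobian ideal J(f) in C{u,v} is {v^4, u^2}; counting standard monomials gives mu = 8. Corank 2; j^3 = u^3 is a perfect cube, so E-series; the 5-jet and mu = 8 give E_8.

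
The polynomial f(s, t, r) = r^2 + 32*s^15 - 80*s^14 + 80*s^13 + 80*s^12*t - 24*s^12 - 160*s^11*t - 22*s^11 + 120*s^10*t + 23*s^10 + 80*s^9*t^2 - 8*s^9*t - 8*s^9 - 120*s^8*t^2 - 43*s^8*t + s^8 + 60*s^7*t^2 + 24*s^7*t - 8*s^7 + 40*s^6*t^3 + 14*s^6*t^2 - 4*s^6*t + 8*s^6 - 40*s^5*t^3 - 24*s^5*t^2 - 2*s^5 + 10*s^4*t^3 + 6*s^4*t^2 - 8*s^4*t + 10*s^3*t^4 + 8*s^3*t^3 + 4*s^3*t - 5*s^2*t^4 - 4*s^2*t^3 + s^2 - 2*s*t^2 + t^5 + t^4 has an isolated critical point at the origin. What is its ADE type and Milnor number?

Type A4, Milnor number mu = 4.

The Hessian of f at 0 is [[2, 0, 0], [0, 0, 0], [0, 0, 2]] with rank 2, so corank 1. A Groebner basis of the Jacobian ideal J(f) in C{s,t,r} is {s^2, -s + t^2, r}; counting standard monomials gives mu = 4. Corank 1: A-series; mu = 4 gives A_4.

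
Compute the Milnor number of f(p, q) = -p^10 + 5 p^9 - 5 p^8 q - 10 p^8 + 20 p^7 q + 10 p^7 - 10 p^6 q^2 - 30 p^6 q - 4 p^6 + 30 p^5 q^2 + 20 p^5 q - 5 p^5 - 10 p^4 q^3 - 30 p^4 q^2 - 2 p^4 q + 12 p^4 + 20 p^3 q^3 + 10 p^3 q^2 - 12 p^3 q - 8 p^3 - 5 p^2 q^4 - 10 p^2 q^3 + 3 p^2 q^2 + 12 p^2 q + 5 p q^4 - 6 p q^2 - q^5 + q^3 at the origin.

8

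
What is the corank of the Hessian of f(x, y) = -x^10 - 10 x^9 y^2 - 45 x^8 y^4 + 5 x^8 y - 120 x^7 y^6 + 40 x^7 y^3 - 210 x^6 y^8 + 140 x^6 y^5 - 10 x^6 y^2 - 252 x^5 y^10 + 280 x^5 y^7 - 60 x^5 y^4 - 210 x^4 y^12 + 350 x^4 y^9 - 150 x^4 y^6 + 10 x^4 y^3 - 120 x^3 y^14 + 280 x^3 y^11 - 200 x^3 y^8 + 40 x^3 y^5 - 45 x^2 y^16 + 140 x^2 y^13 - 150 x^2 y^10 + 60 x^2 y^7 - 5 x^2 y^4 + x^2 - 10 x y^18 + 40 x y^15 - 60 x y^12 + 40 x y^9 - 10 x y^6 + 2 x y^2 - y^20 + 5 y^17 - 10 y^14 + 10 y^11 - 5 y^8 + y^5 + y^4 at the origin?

Hessian at 0 has rank 1.

1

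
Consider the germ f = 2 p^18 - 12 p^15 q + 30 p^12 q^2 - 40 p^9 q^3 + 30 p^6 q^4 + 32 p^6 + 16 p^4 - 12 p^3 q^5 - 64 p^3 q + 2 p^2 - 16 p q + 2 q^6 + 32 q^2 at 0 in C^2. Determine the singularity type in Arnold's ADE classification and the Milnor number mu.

The Hessian of f at 0 has rank 1. Corank 1: A-series; mu = 5 gives A_5.

Type A5, Milnor number mu = 5.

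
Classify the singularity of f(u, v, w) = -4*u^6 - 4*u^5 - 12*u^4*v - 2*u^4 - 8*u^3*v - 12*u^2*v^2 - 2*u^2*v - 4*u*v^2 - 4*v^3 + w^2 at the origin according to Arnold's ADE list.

D_4

The Hessian of f at 0 is [[0, 0, 0], [0, 0, 0], [0, 0, 2]] with rank 1, so corank 2. A Groebner basis of the Jacobian ideal J(f) in C{u,v,w} is {v^3, u^2 + 2*v^2, u*v + v^2, w}; counting standard monomials gives mu = 4. Corank 2; j^3 = -2*v*(u^2 + 2*u*v + 2*v^2) splits into three distinct lines over C (the quadratic factor has nonzero discriminant), so D_4.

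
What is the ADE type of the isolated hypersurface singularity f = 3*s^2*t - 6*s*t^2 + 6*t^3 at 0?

D_{4}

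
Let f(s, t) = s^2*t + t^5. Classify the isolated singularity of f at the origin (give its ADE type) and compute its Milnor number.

Type D6, Milnor number mu = 6.

The Hessian of f at 0 has rank 0. Corank 2; j^3 = s^2*t has shape L^2 M (L != M), so D-series; mu = 6 gives D_6.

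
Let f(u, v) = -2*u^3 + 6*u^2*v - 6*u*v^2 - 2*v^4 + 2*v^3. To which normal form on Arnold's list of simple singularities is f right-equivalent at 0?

The Hessian of f at 0 has rank 0. Corank 2; j^3 = -2*(u - v)^3 is a perfect cube, so E-series; the 4-jet and mu = 6 give E_6.

E_6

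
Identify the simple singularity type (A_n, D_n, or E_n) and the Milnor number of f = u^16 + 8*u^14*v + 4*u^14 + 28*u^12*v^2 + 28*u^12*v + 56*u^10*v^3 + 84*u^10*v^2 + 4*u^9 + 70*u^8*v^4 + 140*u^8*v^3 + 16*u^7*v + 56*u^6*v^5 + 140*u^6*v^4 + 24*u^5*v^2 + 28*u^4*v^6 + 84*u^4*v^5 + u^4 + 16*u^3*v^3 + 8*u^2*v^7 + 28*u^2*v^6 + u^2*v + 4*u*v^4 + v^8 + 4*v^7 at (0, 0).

Type D9, Milnor number mu = 9.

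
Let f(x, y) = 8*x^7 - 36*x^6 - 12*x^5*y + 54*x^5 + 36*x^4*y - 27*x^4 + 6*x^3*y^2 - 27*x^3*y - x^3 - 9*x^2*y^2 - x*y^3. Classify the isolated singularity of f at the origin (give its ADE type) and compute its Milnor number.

Type E_7, Milnor number mu = 7.

The Hessian of f at 0 has rank 0. Corank 2; j^3 = -x^3 is a perfect cube, so E-series; the 4-jet and mu = 7 give E_7.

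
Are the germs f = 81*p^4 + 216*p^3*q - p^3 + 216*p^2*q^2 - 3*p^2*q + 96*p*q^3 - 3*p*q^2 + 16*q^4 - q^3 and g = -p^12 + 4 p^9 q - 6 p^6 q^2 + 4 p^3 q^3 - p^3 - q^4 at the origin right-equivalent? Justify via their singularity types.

Yes.

The Hessian of f at 0 has rank 0. Corank 2; j^3 = -(p + q)^3 is a perfect cube, so E-series; the 4-jet and mu = 6 give E_6. The Hessian of g at 0 has rank 0. Corank 2; j^3 = -p^3 is a perfect cube, so E-series; the 4-jet and mu = 6 give E_6. Both have type E_6, hence right-equivalent.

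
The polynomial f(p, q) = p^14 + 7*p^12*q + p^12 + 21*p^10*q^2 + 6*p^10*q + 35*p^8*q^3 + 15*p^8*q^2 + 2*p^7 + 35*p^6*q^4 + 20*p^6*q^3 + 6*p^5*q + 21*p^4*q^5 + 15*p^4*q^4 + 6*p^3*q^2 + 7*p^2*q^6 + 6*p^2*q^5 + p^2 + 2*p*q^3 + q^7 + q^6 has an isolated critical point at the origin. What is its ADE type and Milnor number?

The Hessian of f at 0 is [[2, 0], [0, 0]] with rank 1, so corank 1. A Groebner basis of the Jacobian ideal J(f) in C{p,q} is {p + q^3, p^2}; counting standard monomials gives mu = 6. Corank 1: A-series; mu = 6 gives A_6.

Type A_{6}, Milnor number mu = 6.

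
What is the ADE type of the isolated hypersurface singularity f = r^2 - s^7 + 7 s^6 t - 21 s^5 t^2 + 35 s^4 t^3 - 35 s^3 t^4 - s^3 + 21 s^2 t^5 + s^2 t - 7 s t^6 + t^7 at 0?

D_{8}

The Hessian of f at 0 has rank 1. Corank 2; j^3 = -s^2*(s - t) has shape L^2 M (L != M), so D-series; mu = 8 gives D_8.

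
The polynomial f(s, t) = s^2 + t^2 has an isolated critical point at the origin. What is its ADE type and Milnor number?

The Hessian of f at 0 is [[2, 0], [0, 2]] with rank 2, so corank 0. A Groebner basis of the Jacobian ideal J(f) in C{s,t} is {s, t}; counting standard monomials gives mu = 1. Corank 0: nondegenerate Morse point, so A_1.

Type A_{1}, Milnor number mu = 1.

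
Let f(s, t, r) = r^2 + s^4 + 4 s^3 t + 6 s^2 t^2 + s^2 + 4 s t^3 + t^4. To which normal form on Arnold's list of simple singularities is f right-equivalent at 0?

The Hessian of f at 0 has rank 2. Corank 1: A-series; mu = 3 gives A_3.

A_3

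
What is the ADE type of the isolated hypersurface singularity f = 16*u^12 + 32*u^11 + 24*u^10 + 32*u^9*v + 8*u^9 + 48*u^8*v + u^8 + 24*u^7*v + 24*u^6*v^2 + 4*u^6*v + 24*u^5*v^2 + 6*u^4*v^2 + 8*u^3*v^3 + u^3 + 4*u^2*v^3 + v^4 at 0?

E6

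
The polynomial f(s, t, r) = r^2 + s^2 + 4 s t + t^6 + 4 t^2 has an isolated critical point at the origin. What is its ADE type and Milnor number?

Type A5, Milnor number mu = 5.

The Hessian of f at 0 has rank 2. Corank 1: A-series; mu = 5 gives A_5.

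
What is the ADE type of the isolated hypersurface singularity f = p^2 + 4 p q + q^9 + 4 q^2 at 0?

A_{8}

The Hessian of f at 0 is [[2, 4], [4, 8]] with rank 1, so corank 1. A Groebner basis of the Jacobian ideal J(f) in C{p,q} is {q^8, p + 2*q}; counting standard monomials gives mu = 8. Corank 1: A-series; mu = 8 gives A_8.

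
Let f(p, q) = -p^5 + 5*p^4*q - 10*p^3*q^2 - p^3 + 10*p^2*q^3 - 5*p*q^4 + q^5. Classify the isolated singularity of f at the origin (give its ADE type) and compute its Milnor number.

The Hessian of f at 0 has rank 0. Corank 2; j^3 = -p^3 is a perfect cube, so E-series; the 5-jet and mu = 8 give E_8.

Type E8, Milnor number mu = 8.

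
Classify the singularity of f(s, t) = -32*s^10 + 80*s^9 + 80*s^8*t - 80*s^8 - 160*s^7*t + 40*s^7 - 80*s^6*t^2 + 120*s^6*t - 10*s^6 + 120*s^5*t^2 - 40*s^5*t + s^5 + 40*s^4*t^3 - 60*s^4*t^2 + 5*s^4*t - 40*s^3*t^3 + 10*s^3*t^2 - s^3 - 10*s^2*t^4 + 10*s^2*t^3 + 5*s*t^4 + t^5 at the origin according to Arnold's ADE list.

The Hessian of f at 0 has rank 0. Corank 2; j^3 = -s^3 is a perfect cube, so E-series; the 5-jet and mu = 8 give E_8.

E_{8}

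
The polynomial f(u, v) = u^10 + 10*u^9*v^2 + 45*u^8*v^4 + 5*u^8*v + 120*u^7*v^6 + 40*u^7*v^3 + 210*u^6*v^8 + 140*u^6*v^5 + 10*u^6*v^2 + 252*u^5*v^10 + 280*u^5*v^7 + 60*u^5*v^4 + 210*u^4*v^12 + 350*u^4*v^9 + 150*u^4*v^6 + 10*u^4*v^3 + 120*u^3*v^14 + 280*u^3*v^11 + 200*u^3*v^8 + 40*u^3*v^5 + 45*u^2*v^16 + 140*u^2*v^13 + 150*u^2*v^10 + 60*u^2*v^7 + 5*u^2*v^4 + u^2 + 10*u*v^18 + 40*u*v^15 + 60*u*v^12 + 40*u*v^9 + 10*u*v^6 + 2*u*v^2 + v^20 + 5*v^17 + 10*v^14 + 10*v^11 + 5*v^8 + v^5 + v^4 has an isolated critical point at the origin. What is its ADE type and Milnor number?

Type A_4, Milnor number mu = 4.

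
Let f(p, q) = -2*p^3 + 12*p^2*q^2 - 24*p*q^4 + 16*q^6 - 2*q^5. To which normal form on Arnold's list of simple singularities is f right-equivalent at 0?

E_8

The Hessian of f at 0 has rank 0. Corank 2; j^3 = -2*p^3 is a perfect cube, so E-series; the 5-jet and mu = 8 give E_8.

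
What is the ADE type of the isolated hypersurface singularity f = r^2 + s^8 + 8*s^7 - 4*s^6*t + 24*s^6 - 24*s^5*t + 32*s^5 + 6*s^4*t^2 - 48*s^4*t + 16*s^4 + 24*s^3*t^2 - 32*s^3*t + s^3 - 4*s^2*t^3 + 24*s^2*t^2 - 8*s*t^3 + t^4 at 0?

E_{6}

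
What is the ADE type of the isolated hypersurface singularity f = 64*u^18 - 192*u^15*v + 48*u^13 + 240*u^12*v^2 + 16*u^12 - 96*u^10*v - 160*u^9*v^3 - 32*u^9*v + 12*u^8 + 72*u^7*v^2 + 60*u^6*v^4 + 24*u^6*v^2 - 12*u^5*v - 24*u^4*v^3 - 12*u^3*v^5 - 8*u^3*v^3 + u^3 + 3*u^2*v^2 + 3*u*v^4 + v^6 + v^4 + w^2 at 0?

The Hessian of f at 0 has rank 1. Corank 2; j^3 = u^3 is a perfect cube, so E-series; the 4-jet and mu = 6 give E_6.

E6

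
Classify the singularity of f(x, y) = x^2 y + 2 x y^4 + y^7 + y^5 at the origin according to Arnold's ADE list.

The Hessian of f at 0 is [[0, 0], [0, 0]] with rank 0, so corank 2. A Groebner basis of the Jacobian ideal J(f) in C{x,y} is {x*y + y^4, x*y^2, x^2 - 5*x*y}; counting standard monomials gives mu = 6. Corank 2; j^3 = x^2*y has shape L^2 M (L != M), so D-series; mu = 6 gives D_6.

D_{6}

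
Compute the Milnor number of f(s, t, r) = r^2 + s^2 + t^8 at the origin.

7

The Hessian of f at 0 has rank 2. Corank 1: A-series; mu = 7 gives A_7.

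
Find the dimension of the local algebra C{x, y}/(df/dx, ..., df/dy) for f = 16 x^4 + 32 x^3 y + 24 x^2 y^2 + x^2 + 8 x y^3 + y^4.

3

The Hessian of f at 0 is [[2, 0], [0, 0]] with rank 1, so corank 1. A Groebner basis of the Jacobian ideal J(f) in C{x,y} is {y^3, x}; counting standard monomials gives mu = 3. Corank 1: A-series; mu = 3 gives A_3.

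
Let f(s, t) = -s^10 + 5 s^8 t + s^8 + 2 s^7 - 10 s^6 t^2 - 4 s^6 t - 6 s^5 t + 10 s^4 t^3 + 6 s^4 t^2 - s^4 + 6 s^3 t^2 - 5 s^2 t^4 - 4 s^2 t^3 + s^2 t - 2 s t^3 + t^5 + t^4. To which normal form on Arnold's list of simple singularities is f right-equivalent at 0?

The Hessian of f at 0 has rank 0. Corank 2; j^3 = s^2*t has shape L^2 M (L != M), so D-series; mu = 5 gives D_5.

D_5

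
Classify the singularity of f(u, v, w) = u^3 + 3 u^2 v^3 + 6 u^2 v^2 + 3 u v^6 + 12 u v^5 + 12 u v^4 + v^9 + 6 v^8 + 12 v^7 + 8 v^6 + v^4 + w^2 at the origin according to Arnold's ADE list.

The Hessian of f at 0 has rank 1. Corank 2; j^3 = u^3 is a perfect cube, so E-series; the 4-jet and mu = 6 give E_6.

E_6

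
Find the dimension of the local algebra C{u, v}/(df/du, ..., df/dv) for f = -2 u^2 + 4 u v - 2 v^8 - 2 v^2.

7

The Hessian of f at 0 has rank 1. Corank 1: A-series; mu = 7 gives A_7.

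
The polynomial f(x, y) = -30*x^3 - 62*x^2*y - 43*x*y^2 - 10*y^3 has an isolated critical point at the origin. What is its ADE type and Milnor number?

Type D4, Milnor number mu = 4.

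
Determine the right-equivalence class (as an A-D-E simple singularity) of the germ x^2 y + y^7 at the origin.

D_8

The Hessian of f at 0 is [[0, 0], [0, 0]] with rank 0, so corank 2. A Groebner basis of the Jacobian ideal J(f) in C{x,y} is {x^2/7 + y^6, x^3, x*y}; counting standard monomials gives mu = 8. Corank 2; j^3 = x^2*y has shape L^2 M (L != M), so D-series; mu = 8 gives D_8.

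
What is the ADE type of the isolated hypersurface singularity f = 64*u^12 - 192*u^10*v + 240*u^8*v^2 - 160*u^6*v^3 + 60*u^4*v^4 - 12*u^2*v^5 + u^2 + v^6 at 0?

A5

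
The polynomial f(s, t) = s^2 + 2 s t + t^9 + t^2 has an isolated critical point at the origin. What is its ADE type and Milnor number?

Type A_8, Milnor number mu = 8.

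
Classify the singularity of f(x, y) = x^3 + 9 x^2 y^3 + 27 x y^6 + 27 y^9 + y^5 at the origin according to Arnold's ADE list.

E_{8}

The Hessian of f at 0 has rank 0. Corank 2; j^3 = x^3 is a perfect cube, so E-series; the 5-jet and mu = 8 give E_8.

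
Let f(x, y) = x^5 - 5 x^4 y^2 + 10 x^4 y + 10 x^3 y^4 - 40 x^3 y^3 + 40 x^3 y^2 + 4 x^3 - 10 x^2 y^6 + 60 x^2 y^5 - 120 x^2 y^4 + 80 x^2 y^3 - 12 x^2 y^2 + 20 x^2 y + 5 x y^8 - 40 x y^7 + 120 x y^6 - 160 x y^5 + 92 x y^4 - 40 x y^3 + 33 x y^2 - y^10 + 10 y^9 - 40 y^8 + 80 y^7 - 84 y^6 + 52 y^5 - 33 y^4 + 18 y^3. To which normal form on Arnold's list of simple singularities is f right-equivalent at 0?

D_6

The Hessian of f at 0 has rank 0. Corank 2; j^3 = (x + 2*y)*(2*x + 3*y)^2 has shape L^2 M (L != M), so D-series; mu = 6 gives D_6.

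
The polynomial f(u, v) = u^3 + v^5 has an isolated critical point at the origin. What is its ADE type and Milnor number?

Type E_{8}, Milnor number mu = 8.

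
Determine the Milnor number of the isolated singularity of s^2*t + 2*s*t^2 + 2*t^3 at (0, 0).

4

The Hessian of f at 0 has rank 0. Corank 2; j^3 = t*(s^2 + 2*s*t + 2*t^2) splits into three distinct lines over C (the quadratic factor has nonzero discriminant), so D_4.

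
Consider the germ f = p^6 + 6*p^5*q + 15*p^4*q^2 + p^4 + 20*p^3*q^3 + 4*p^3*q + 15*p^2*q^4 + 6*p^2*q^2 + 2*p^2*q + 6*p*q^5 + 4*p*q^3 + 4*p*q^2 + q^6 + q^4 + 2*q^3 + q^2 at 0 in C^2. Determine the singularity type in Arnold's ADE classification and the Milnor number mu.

The Hessian of f at 0 has rank 1. Corank 1: A-series; mu = 5 gives A_5.

Type A_{5}, Milnor number mu = 5.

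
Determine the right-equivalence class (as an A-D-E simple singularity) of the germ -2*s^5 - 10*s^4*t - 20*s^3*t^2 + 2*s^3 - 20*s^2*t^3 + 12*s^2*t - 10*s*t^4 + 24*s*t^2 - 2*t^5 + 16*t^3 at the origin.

E8

The Hessian of f at 0 has rank 0. Corank 2; j^3 = 2*(s + 2*t)^3 is a perfect cube, so E-series; the 5-jet and mu = 8 give E_8.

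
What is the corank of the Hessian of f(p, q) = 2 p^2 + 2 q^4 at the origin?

The Hessian at 0 is [[4, 0], [0, 0]] of rank 1; hence corank 1.

1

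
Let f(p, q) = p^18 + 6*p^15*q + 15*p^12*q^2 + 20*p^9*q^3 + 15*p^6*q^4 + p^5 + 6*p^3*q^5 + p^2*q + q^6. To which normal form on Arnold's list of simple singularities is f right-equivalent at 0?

The Hessian of f at 0 has rank 0. Corank 2; j^3 = p^2*q has shape L^2 M (L != M), so D-series; mu = 7 gives D_7.

D7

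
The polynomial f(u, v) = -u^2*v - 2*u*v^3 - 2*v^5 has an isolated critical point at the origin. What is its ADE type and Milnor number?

The Hessian of f at 0 has rank 0. Corank 2; j^3 = -u^2*v has shape L^2 M (L != M), so D-series; mu = 6 gives D_6.

Type D_{6}, Milnor number mu = 6.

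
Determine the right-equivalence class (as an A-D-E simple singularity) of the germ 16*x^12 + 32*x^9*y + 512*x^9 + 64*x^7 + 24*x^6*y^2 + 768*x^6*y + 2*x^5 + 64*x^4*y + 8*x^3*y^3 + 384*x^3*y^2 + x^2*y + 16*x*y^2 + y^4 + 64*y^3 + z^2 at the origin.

D5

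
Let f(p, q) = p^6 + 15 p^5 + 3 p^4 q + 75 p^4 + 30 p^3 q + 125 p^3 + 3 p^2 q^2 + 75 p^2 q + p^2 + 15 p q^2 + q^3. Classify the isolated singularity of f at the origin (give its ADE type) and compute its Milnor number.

Type A_{2}, Milnor number mu = 2.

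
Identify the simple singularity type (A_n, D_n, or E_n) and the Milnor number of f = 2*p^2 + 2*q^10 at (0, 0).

Type A_{9}, Milnor number mu = 9.

The Hessian of f at 0 has rank 1. Corank 1: A-series; mu = 9 gives A_9.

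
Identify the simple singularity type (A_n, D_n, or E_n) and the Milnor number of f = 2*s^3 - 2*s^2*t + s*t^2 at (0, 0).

Type D_{4}, Milnor number mu = 4.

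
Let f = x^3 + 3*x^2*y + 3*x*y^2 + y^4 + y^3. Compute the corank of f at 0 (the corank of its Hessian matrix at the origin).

2

The Hessian at 0 is [[0, 0], [0, 0]] of rank 0; hence corank 2.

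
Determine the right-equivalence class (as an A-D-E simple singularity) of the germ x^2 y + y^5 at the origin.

D6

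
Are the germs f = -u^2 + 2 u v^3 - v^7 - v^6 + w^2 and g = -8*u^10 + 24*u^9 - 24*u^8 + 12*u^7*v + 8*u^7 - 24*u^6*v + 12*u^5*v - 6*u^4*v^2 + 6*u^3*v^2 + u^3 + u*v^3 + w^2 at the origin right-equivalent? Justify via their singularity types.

No.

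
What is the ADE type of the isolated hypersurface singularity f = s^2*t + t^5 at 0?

D_{6}

The Hessian of f at 0 is [[0, 0], [0, 0]] with rank 0, so corank 2. A Groebner basis of the Jacobian ideal J(f) in C{s,t} is {s^2/5 + t^4, s^3, s*t}; counting standard monomials gives mu = 6. Corank 2; j^3 = s^2*t has shape L^2 M (L != M), so D-series; mu = 6 gives D_6.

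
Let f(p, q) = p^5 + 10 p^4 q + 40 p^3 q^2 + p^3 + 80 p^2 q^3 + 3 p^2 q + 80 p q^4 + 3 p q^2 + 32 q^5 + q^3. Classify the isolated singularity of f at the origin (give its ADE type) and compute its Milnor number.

Type E8, Milnor number mu = 8.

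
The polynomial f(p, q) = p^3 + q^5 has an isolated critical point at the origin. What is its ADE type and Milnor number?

Type E_{8}, Milnor number mu = 8.

The Hessian of f at 0 has rank 0. Corank 2; j^3 = p^3 is a perfect cube, so E-series; the 5-jet and mu = 8 give E_8.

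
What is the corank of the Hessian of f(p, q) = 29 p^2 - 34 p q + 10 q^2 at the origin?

0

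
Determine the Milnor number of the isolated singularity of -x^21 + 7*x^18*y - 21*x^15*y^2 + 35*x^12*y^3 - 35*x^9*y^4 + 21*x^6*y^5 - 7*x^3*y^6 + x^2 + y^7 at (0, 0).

6

The Hessian of f at 0 has rank 1. Corank 1: A-series; mu = 6 gives A_6.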